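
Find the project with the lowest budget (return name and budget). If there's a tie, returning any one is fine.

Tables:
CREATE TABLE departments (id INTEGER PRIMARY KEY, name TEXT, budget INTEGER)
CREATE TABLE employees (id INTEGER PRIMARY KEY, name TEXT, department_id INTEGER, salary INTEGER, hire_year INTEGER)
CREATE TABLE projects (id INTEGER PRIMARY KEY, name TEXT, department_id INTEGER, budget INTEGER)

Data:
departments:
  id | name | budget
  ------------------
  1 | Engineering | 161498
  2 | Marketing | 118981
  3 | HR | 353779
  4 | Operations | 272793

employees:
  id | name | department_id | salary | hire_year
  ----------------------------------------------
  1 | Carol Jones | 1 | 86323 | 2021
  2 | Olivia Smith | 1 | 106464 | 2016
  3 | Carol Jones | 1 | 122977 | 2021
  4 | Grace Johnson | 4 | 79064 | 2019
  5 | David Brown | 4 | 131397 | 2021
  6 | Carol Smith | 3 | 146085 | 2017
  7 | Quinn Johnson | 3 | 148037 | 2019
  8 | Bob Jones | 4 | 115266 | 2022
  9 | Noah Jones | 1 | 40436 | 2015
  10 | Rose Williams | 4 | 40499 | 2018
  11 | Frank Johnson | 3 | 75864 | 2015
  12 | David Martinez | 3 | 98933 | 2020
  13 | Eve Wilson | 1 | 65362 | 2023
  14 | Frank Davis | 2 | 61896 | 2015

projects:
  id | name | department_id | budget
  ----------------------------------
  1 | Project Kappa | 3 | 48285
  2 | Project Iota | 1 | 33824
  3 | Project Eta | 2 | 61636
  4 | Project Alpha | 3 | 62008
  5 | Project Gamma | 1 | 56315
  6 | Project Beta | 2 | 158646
SELECT name, budget FROM projects ORDER BY budget ASC LIMIT 1

Execution result:
name | budget
Project Iota | 33824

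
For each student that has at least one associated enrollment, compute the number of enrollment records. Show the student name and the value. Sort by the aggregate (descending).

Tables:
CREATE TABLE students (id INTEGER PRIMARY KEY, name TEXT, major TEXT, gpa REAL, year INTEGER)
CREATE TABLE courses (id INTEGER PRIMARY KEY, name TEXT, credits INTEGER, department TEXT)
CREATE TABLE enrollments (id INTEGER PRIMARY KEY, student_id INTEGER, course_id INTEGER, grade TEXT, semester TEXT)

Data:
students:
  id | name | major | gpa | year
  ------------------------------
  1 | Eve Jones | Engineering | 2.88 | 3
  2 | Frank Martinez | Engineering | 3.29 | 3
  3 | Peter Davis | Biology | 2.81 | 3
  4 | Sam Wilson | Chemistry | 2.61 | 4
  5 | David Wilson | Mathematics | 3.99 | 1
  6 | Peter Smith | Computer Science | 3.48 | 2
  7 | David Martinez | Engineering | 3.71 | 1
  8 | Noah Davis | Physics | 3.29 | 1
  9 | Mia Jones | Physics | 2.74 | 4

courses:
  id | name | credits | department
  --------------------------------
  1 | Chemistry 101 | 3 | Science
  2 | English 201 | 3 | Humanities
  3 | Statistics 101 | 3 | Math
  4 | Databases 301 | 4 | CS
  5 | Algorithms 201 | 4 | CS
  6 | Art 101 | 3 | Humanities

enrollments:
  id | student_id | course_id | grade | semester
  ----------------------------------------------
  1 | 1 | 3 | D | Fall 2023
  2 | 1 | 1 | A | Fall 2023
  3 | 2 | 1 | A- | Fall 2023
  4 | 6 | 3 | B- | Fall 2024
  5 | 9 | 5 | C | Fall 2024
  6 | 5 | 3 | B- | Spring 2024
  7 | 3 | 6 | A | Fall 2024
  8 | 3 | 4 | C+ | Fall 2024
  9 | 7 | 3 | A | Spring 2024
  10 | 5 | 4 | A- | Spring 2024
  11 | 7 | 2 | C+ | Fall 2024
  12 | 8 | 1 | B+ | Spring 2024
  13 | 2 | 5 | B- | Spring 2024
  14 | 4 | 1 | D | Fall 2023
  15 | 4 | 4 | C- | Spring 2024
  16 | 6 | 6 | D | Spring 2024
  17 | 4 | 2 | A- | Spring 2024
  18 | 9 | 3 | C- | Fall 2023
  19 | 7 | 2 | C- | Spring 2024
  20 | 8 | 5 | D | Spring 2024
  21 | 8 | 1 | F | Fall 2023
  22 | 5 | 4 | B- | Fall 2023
SELECT p.name, COUNT(*) AS n FROM enrollments c JOIN students p ON c.student_id = p.id GROUP BY p.id, p.name ORDER BY n DESC

Execution result:
name | n
Sam Wilson | 3
David Wilson | 3
David Martinez | 3
Noah Davis | 3
Eve Jones | 2
Frank Martinez | 2
Peter Davis | 2
Peter Smith | 2
Mia Jones | 2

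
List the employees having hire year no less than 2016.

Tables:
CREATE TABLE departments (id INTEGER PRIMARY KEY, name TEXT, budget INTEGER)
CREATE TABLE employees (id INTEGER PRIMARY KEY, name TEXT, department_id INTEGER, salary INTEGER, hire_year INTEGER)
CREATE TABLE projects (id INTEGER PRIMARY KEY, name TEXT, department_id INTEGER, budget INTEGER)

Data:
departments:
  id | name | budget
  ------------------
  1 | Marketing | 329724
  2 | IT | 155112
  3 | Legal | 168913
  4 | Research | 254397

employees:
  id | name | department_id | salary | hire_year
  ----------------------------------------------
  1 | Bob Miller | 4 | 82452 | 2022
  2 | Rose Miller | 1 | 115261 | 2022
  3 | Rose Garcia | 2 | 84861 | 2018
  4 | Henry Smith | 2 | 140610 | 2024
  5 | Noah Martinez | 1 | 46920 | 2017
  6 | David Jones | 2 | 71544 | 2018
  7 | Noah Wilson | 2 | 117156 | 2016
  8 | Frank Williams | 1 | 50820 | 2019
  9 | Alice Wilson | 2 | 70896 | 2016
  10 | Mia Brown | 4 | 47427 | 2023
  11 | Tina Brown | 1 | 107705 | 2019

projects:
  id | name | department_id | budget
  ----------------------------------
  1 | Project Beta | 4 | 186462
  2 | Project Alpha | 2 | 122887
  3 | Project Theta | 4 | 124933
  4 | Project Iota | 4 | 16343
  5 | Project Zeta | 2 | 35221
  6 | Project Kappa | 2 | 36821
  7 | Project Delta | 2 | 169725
SELECT name, hire_year FROM employees WHERE hire_year >= 2016

Execution result:
name | hire_year
Bob Miller | 2022
Rose Miller | 2022
Rose Garcia | 2018
Henry Smith | 2024
Noah Martinez | 2017
David Jones | 2018
Noah Wilson | 2016
Frank Williams | 2019
Alice Wilson | 2016
Mia Brown | 2023
Tina Brown | 2019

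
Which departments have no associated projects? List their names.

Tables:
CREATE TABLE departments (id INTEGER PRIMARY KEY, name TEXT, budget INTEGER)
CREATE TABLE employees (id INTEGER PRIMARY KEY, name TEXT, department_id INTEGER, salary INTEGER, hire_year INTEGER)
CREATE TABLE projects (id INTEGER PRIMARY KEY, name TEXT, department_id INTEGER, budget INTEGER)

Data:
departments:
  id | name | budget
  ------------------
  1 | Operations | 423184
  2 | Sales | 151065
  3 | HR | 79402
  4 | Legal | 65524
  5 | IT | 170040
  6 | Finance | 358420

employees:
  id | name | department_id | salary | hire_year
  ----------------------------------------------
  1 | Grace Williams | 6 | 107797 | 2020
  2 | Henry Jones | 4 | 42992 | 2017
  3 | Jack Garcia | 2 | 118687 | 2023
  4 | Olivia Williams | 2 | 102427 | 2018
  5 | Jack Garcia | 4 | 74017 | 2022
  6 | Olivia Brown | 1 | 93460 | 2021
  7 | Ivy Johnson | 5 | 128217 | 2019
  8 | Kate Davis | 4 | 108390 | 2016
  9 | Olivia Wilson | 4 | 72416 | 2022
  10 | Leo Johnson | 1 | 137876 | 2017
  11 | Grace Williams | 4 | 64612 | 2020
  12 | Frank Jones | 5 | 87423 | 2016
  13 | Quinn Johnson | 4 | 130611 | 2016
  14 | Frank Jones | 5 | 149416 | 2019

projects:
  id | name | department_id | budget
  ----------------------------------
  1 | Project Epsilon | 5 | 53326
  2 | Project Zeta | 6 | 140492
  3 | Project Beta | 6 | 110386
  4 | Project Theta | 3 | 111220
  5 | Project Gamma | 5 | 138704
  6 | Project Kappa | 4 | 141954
SELECT p.name FROM departments p LEFT JOIN projects c ON c.department_id = p.id WHERE c.id IS NULL

Execution result:
name
Operations
Sales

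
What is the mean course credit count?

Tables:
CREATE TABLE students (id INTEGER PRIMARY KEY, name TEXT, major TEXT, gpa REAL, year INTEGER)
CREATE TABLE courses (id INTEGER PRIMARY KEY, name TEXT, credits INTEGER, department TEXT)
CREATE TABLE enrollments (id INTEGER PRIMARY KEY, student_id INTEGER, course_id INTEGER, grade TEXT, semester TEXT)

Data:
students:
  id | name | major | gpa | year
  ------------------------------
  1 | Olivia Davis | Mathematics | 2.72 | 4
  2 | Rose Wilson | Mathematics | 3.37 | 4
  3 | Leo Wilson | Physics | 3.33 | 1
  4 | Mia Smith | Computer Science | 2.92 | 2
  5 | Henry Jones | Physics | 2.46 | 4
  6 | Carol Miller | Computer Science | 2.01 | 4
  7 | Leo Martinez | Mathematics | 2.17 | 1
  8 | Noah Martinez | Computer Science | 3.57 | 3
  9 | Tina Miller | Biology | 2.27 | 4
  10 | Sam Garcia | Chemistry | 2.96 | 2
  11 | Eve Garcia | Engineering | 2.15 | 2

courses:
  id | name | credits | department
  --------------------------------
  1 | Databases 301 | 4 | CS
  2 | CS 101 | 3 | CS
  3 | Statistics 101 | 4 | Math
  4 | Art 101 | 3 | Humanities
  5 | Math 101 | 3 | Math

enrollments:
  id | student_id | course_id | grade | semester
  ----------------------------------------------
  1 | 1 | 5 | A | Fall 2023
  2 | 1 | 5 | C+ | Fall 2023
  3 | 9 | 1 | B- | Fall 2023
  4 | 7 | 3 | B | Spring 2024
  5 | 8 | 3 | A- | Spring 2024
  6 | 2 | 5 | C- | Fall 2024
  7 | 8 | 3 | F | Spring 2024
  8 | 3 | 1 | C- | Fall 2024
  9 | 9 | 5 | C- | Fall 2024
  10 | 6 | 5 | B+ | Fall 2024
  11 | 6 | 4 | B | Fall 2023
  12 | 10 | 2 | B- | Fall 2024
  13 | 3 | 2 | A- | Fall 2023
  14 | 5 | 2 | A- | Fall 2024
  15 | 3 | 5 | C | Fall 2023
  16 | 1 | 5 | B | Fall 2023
SELECT AVG(credits) FROM courses

Execution result:
3.40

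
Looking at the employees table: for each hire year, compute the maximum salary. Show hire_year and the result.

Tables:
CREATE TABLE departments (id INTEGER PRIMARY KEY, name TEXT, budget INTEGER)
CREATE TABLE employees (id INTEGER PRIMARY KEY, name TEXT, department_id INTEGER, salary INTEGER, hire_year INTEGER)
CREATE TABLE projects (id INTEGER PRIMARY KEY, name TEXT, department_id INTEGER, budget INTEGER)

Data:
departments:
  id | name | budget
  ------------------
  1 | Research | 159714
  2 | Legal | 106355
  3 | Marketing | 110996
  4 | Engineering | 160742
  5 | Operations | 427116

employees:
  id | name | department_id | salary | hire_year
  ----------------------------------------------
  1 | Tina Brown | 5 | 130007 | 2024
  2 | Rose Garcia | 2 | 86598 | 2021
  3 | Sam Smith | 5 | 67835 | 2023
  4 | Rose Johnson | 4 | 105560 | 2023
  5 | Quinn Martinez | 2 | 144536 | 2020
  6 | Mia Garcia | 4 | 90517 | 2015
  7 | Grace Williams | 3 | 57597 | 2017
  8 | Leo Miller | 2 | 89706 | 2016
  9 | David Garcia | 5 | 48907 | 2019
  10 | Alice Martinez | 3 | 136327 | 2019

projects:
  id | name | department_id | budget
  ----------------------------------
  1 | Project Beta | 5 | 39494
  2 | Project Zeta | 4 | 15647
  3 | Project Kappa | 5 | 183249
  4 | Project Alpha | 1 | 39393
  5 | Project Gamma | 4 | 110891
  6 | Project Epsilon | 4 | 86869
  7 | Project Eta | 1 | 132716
SELECT hire_year, MAX(salary) AS max_salary FROM employees GROUP BY hire_year

Execution result:
hire_year | max_salary
2015 | 90517
2016 | 89706
2017 | 57597
2019 | 136327
2020 | 144536
2021 | 86598
2023 | 105560
2024 | 130007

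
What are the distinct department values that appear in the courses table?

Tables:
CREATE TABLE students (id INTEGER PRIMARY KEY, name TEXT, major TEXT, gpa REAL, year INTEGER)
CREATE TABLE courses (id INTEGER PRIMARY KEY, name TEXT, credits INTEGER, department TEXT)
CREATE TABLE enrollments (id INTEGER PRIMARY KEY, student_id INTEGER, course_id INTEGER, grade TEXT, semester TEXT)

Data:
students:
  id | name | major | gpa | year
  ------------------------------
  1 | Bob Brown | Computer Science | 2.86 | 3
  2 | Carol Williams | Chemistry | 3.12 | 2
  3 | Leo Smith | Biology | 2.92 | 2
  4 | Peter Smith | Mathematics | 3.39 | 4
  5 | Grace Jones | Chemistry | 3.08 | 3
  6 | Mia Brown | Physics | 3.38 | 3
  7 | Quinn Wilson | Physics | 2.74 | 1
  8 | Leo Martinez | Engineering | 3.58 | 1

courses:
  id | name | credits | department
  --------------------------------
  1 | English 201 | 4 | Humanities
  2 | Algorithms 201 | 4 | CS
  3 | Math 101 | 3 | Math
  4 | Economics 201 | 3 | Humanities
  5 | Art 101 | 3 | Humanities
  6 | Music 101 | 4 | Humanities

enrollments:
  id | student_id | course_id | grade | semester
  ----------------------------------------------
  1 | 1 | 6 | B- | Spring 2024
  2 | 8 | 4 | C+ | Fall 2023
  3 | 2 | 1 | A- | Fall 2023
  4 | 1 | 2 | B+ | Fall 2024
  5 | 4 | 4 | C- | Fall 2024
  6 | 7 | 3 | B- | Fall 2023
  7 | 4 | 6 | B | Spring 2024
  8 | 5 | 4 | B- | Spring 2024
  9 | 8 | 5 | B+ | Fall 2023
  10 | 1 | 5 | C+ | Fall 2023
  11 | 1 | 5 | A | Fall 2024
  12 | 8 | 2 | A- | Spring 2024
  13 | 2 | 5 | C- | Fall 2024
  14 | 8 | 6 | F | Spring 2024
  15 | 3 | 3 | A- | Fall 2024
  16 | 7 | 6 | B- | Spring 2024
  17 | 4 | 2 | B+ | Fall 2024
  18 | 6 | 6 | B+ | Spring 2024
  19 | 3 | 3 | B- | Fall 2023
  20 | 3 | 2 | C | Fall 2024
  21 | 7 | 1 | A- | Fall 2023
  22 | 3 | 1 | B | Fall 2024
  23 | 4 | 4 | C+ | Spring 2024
SELECT DISTINCT department FROM courses

Execution result:
department
Humanities
CS
Math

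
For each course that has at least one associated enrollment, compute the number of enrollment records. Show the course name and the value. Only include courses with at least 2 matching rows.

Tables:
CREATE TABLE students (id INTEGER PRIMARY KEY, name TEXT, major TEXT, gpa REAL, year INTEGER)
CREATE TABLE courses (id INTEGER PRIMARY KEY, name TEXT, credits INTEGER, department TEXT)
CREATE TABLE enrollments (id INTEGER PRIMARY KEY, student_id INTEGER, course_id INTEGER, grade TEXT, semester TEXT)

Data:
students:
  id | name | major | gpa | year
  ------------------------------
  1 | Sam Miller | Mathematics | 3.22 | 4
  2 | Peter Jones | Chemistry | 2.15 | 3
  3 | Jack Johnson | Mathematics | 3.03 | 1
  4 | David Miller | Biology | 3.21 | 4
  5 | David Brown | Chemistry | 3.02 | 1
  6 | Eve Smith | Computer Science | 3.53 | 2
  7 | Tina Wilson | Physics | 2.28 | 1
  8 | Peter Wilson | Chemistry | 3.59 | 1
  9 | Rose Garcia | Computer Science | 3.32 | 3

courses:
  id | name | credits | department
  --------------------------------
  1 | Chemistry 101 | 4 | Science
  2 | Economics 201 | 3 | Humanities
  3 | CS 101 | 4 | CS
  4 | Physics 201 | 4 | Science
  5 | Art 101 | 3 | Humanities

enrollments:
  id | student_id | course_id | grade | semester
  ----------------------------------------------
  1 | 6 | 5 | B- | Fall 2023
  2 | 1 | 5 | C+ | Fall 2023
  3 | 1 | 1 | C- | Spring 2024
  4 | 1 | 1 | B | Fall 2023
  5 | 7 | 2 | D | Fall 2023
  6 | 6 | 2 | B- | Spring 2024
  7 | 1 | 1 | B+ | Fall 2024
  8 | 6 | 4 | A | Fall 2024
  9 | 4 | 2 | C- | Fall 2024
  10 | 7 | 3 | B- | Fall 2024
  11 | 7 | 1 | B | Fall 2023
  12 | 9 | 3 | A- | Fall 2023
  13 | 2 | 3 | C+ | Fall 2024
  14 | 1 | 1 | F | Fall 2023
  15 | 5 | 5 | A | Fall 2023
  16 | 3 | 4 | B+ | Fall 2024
SELECT p.name, COUNT(*) AS n FROM enrollments c JOIN courses p ON c.course_id = p.id GROUP BY p.id, p.name HAVING COUNT(*) >= 2

Execution result:
name | n
Chemistry 101 | 5
Economics 201 | 3
CS 101 | 3
Physics 201 | 2
Art 101 | 3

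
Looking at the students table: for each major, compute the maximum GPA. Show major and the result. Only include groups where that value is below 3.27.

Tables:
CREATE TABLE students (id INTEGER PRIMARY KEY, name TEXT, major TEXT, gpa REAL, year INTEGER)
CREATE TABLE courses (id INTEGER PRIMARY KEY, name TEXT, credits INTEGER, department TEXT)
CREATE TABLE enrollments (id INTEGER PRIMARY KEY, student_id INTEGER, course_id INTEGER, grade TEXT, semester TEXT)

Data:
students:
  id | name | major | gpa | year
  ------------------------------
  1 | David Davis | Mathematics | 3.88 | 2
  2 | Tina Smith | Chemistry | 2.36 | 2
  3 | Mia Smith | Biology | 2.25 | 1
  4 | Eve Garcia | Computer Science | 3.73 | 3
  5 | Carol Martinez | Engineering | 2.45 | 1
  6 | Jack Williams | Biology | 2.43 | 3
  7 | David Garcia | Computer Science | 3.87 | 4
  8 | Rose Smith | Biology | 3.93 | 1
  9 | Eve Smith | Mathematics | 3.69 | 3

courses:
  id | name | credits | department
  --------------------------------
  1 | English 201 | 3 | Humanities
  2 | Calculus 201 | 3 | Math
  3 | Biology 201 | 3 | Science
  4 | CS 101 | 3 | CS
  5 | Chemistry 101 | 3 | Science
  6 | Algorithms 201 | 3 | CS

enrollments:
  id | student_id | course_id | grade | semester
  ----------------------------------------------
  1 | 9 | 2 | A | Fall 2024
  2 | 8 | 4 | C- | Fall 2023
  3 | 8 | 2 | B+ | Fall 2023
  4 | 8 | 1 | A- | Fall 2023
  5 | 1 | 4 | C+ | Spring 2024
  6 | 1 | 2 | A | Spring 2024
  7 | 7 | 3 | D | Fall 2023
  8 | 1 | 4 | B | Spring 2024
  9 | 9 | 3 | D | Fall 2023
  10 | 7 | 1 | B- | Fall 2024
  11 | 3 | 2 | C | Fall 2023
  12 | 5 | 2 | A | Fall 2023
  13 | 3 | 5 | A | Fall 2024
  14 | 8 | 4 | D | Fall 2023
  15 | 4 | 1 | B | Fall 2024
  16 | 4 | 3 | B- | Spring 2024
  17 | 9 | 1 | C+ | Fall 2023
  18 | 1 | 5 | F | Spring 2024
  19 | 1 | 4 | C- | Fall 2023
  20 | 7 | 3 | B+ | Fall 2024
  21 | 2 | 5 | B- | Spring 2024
SELECT major, MAX(gpa) AS max_gpa FROM students GROUP BY major HAVING MAX(gpa) < 3.27

Execution result:
major | max_gpa
Chemistry | 2.36
Engineering | 2.45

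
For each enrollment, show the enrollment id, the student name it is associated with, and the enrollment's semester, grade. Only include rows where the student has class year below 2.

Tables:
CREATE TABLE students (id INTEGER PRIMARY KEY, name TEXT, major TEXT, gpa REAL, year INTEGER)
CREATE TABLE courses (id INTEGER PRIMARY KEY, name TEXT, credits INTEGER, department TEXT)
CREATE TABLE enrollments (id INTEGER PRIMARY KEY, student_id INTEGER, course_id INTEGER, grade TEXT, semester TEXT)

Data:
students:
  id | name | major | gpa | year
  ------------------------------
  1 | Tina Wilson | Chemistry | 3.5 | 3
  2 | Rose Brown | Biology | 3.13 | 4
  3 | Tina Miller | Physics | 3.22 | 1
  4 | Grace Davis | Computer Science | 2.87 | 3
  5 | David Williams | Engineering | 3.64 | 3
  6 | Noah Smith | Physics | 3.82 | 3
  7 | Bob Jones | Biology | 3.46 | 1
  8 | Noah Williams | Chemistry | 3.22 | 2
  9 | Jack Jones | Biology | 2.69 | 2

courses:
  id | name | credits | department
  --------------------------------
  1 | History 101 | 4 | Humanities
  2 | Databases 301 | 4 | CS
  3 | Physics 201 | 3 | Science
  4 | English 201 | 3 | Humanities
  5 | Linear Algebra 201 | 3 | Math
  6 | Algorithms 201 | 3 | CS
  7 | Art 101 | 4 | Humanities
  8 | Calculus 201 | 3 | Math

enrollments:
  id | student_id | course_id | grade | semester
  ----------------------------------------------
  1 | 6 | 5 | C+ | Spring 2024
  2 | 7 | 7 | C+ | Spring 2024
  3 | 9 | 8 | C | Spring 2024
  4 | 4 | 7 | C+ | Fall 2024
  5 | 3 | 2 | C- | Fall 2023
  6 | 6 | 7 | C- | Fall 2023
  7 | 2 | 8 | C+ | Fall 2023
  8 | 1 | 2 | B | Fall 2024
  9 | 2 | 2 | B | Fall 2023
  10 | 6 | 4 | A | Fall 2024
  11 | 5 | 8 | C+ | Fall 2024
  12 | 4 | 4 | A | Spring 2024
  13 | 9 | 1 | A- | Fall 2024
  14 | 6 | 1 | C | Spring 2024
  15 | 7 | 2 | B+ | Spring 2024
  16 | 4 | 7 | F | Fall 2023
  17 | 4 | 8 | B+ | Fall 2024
SELECT c.id, p.name AS student, c.semester, c.grade FROM enrollments c JOIN students p ON c.student_id = p.id WHERE p.year < 2

Execution result:
id | student | semester | grade
2 | Bob Jones | Spring 2024 | C+
5 | Tina Miller | Fall 2023 | C-
15 | Bob Jones | Spring 2024 | B+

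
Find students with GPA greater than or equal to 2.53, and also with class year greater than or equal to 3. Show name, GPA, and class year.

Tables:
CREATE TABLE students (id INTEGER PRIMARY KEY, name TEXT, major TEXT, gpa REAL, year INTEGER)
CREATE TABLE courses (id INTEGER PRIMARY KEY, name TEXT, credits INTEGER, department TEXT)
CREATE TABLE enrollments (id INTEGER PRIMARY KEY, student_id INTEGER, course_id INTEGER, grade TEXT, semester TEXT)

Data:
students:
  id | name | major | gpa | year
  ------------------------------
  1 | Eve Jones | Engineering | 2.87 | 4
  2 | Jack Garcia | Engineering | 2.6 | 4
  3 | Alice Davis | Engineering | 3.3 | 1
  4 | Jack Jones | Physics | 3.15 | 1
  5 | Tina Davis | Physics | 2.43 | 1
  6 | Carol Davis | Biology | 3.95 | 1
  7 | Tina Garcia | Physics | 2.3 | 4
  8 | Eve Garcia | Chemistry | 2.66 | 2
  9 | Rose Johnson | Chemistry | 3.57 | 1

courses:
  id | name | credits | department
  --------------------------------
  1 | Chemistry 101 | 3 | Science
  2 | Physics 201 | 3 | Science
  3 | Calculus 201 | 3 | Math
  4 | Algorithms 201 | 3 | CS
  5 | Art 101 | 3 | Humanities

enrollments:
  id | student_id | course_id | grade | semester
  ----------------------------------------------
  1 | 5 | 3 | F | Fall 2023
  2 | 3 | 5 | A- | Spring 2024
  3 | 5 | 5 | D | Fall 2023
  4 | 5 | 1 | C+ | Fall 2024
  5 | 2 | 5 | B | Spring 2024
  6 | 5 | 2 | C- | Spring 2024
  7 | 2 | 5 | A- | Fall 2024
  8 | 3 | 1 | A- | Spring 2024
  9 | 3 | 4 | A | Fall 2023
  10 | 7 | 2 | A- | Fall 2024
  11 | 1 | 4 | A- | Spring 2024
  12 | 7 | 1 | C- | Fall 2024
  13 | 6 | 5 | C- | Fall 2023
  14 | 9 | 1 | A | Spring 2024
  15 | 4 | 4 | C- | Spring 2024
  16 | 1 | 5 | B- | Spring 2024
SELECT name, gpa, year FROM students WHERE gpa >= 2.53 AND year >= 3

Execution result:
name | gpa | year
Eve Jones | 2.87 | 4
Jack Garcia | 2.60 | 4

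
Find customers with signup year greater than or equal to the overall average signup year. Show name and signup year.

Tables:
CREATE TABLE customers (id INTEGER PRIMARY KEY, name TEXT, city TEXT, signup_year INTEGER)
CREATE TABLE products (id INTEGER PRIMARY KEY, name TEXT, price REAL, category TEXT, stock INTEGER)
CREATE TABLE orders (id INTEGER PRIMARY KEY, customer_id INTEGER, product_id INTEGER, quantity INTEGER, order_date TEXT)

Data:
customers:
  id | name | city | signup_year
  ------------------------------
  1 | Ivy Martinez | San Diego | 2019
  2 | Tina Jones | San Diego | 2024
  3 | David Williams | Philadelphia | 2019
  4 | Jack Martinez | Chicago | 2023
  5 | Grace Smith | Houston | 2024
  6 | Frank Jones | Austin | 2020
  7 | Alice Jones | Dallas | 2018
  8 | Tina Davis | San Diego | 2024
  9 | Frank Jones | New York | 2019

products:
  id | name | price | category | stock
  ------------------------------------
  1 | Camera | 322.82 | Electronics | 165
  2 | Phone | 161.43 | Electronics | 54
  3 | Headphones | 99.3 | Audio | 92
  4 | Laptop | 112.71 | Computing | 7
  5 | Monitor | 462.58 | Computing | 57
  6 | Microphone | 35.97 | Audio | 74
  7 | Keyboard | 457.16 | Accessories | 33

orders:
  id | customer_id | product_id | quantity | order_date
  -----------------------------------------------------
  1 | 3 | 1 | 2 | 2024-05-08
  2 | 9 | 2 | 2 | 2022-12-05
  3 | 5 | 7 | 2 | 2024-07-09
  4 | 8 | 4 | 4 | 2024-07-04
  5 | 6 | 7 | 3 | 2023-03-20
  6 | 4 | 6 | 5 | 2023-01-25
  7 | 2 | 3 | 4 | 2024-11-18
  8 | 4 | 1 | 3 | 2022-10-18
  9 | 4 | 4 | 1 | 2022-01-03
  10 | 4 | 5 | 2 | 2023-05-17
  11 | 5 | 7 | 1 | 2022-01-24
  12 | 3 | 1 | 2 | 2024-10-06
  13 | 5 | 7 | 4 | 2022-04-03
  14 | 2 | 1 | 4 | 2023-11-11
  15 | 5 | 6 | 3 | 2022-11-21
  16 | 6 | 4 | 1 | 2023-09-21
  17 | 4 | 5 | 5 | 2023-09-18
SELECT name, signup_year FROM customers WHERE signup_year >= (SELECT AVG(signup_year) FROM customers)

Execution result:
name | signup_year
Tina Jones | 2024
Jack Martinez | 2023
Grace Smith | 2024
Tina Davis | 2024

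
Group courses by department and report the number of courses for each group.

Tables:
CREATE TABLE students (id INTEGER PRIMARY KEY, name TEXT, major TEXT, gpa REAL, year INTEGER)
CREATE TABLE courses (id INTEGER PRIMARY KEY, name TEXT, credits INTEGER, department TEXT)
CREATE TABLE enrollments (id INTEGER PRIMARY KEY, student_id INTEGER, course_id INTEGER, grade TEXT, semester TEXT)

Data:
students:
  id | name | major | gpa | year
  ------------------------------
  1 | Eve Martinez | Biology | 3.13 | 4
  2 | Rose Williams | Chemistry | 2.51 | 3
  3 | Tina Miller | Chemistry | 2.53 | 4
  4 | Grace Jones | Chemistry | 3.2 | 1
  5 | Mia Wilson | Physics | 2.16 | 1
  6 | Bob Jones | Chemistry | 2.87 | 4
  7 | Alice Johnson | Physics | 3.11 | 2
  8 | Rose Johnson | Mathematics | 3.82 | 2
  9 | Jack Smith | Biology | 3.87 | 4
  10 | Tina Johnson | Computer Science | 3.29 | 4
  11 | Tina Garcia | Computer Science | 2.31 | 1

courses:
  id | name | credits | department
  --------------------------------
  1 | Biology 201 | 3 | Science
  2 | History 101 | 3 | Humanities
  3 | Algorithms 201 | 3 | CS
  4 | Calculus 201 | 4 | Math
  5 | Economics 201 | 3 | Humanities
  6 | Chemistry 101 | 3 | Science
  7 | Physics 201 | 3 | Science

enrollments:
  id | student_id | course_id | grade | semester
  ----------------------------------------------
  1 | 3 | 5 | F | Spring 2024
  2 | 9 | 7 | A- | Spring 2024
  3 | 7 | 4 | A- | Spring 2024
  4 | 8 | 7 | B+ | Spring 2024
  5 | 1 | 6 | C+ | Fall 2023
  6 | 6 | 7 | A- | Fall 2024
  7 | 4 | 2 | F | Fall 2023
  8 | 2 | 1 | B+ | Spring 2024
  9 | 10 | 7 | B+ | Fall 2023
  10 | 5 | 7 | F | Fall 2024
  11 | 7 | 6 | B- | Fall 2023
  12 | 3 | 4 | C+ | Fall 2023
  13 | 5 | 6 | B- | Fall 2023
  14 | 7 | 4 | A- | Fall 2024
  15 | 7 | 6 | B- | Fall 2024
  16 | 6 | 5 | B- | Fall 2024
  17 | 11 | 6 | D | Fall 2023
SELECT department, COUNT(*) AS n FROM courses GROUP BY department

Execution result:
department | n
CS | 1
Humanities | 2
Math | 1
Science | 3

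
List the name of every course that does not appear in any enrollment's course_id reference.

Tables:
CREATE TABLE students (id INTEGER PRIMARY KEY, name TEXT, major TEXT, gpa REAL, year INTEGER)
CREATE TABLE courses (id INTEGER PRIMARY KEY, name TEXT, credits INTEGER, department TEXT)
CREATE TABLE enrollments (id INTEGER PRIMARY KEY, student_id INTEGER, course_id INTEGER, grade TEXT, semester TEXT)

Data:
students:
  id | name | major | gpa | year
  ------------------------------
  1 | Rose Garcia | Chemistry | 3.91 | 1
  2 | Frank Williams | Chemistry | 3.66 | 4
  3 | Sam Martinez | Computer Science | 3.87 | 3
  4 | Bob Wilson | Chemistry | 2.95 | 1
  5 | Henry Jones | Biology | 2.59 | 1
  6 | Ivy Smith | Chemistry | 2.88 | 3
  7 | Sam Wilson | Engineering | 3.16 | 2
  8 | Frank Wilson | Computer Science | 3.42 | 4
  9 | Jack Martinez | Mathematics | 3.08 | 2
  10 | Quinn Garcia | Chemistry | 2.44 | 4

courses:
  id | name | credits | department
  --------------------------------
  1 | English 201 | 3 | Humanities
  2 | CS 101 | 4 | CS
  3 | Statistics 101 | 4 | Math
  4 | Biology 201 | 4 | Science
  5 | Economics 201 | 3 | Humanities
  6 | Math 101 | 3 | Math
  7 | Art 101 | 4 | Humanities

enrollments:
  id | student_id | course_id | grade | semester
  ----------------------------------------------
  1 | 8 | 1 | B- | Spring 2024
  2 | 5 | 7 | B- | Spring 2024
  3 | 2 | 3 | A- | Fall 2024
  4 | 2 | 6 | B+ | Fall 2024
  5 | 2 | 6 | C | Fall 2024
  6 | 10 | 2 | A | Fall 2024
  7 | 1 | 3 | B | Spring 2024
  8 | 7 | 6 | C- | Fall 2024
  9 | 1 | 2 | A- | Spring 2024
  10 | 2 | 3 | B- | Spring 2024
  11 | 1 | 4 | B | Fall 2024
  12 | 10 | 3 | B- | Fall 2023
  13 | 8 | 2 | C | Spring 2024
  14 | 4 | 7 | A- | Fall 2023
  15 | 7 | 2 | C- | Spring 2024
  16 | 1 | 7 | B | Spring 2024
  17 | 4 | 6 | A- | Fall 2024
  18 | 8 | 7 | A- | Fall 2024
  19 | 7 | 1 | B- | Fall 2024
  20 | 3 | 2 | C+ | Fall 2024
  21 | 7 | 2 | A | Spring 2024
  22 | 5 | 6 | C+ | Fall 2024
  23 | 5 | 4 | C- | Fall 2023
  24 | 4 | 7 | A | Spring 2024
SELECT p.name FROM courses p LEFT JOIN enrollments c ON c.course_id = p.id WHERE c.id IS NULL

Execution result:
Economics 201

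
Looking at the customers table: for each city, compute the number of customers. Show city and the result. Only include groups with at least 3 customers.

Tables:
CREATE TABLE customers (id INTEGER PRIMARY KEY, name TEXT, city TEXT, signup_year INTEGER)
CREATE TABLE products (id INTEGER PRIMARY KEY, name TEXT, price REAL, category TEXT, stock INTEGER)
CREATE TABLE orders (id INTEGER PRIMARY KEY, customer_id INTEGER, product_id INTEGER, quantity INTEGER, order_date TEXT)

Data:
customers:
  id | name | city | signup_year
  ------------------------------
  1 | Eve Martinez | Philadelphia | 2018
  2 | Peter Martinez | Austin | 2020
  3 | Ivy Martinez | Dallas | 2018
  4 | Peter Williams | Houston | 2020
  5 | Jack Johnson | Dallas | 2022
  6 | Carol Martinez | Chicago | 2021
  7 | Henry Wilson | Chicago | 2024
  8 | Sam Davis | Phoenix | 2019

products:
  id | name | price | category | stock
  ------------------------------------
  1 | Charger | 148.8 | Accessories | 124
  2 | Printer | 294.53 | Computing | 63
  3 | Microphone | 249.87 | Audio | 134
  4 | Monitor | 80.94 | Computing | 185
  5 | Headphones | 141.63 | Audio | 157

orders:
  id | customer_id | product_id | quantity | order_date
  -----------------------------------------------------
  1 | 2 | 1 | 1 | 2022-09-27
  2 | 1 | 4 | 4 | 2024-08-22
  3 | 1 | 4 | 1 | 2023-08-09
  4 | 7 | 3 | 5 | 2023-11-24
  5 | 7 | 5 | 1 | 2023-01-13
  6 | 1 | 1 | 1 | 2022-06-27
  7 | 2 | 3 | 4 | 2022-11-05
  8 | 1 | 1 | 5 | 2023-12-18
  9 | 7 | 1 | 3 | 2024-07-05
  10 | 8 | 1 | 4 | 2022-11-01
SELECT city, COUNT(*) AS n FROM customers GROUP BY city HAVING COUNT(*) >= 3

Execution result:
(no rows)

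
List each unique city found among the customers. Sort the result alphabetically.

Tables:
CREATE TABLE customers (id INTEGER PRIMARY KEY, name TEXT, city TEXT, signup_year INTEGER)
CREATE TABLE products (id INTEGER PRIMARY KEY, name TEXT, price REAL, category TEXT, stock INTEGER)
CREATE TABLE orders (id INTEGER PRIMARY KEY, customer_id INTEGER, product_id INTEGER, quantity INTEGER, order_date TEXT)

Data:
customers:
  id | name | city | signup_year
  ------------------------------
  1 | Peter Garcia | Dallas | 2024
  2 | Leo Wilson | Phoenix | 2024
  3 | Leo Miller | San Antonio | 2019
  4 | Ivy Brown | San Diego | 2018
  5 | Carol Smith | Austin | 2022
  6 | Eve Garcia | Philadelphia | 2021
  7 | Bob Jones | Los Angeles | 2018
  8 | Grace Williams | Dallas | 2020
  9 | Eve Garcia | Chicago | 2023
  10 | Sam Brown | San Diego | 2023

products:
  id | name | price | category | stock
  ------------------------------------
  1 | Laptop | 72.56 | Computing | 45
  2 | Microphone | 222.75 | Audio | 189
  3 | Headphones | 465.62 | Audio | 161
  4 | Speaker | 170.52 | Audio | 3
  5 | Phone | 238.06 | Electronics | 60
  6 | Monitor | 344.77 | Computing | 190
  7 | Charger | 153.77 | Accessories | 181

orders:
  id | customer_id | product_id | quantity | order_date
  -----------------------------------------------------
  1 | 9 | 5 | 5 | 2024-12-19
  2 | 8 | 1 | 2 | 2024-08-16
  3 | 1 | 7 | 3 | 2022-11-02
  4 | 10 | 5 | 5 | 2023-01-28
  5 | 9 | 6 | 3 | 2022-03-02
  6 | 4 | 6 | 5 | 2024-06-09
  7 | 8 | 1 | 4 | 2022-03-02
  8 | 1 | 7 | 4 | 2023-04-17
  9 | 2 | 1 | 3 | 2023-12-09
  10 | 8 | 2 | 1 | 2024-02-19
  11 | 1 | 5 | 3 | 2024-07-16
SELECT DISTINCT city FROM customers ORDER BY city

Execution result:
city
Austin
Chicago
Dallas
Los Angeles
Philadelphia
Phoenix
San Antonio
San Diego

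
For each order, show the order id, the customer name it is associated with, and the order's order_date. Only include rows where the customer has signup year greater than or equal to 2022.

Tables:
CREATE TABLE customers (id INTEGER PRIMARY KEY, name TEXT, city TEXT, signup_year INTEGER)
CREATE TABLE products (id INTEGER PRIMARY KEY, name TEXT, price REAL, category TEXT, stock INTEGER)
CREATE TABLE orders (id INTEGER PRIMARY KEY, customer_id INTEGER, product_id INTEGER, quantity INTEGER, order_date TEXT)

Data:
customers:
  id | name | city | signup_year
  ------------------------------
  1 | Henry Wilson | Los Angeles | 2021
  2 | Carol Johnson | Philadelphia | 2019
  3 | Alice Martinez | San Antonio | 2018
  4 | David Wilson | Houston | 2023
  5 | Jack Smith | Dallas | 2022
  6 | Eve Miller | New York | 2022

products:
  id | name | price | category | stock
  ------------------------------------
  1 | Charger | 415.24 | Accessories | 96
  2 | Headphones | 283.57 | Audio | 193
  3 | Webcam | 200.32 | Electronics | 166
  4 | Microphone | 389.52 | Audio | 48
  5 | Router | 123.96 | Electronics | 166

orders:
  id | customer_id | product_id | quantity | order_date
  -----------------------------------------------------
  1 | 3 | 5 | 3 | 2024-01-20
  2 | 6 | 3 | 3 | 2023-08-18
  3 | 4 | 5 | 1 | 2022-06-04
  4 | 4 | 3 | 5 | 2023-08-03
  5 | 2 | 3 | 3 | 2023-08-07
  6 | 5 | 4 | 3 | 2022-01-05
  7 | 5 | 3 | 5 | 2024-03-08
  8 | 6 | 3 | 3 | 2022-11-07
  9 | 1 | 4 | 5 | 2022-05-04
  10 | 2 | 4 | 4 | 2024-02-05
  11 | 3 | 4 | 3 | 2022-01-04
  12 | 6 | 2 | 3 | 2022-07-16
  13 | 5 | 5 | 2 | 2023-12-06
SELECT c.id, p.name AS customer, c.order_date FROM orders c JOIN customers p ON c.customer_id = p.id WHERE p.signup_year >= 2022

Execution result:
id | customer | order_date
2 | Eve Miller | 2023-08-18
3 | David Wilson | 2022-06-04
4 | David Wilson | 2023-08-03
6 | Jack Smith | 2022-01-05
7 | Jack Smith | 2024-03-08
8 | Eve Miller | 2022-11-07
12 | Eve Miller | 2022-07-16
13 | Jack Smith | 2023-12-06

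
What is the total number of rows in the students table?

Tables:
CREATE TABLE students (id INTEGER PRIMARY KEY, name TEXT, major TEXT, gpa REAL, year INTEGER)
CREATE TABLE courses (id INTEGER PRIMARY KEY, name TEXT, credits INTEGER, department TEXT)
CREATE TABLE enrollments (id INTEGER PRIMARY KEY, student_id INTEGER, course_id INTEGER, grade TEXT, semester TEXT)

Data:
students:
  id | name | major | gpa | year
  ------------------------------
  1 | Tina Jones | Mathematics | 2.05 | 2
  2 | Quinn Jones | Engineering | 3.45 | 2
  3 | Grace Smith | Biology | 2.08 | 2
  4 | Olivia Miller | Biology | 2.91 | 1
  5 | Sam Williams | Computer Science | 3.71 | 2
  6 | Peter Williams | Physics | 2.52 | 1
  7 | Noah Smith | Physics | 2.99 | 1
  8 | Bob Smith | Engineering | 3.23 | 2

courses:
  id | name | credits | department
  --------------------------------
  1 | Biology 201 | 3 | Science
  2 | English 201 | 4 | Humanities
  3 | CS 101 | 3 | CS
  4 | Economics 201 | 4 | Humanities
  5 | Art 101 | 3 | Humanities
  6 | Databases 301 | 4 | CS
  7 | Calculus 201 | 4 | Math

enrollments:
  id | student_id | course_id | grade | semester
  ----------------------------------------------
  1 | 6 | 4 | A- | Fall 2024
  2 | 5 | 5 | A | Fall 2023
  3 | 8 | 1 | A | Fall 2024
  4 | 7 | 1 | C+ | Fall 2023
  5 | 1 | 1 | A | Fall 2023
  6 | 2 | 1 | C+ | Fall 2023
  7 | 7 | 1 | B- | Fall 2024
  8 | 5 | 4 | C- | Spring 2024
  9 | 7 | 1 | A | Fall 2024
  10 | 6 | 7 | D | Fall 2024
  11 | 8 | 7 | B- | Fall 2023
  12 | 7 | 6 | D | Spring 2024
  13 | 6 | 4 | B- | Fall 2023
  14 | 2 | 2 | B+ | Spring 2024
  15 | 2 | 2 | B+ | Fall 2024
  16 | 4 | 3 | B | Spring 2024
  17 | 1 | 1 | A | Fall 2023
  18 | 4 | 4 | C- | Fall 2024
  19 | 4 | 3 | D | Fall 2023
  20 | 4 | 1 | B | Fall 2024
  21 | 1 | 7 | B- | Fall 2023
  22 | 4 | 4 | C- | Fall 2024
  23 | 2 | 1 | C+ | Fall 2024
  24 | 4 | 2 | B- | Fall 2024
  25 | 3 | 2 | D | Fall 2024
SELECT COUNT(*) FROM students

Execution result:
8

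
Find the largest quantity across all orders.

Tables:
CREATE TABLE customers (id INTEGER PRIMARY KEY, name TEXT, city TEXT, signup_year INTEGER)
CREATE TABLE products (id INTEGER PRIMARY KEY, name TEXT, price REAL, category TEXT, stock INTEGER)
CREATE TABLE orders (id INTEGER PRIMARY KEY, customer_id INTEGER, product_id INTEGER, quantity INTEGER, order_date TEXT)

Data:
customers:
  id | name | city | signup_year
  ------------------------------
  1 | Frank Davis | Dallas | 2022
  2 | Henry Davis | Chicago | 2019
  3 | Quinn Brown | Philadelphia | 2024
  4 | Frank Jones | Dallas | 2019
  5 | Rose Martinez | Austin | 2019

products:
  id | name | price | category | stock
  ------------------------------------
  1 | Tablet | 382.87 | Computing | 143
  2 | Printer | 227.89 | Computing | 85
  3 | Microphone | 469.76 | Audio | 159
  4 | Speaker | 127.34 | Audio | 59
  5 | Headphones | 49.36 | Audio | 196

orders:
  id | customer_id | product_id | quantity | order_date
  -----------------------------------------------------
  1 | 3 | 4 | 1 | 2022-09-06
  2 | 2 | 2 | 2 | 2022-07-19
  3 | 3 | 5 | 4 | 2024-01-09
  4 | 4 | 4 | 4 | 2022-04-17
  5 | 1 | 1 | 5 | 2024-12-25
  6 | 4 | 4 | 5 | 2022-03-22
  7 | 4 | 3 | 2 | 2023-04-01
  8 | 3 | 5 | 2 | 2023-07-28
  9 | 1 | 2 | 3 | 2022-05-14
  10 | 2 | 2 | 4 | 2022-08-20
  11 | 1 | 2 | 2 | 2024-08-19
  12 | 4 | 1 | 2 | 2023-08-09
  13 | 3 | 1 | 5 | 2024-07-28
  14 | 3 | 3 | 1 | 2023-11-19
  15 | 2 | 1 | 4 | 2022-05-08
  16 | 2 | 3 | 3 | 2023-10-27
SELECT MAX(quantity) FROM orders

Execution result:
5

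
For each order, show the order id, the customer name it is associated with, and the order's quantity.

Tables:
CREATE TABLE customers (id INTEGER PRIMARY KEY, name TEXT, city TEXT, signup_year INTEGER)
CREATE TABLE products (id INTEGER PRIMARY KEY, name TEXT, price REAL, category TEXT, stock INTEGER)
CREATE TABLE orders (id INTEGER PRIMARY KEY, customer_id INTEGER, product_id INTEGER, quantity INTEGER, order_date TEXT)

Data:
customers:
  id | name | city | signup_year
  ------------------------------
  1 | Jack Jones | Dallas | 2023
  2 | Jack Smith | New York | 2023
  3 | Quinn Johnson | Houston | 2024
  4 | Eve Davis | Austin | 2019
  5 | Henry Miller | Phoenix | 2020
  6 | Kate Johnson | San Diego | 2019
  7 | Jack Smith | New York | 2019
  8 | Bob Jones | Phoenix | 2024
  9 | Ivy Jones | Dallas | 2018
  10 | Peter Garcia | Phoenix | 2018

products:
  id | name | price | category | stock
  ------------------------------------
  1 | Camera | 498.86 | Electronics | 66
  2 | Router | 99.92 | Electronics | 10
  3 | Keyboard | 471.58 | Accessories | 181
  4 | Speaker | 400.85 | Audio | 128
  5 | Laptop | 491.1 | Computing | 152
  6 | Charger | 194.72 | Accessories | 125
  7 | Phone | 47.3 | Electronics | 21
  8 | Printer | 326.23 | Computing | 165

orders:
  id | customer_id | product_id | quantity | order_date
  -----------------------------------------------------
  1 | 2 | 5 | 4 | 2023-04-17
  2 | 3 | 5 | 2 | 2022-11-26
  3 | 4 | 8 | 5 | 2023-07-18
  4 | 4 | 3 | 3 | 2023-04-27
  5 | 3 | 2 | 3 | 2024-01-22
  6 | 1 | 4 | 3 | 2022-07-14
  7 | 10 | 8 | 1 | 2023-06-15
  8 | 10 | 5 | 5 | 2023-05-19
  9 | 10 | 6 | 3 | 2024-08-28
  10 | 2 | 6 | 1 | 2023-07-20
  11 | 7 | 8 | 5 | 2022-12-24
SELECT c.id, p.name AS customer, c.quantity FROM orders c JOIN customers p ON c.customer_id = p.id

Execution result:
id | customer | quantity
1 | Jack Smith | 4
2 | Quinn Johnson | 2
3 | Eve Davis | 5
4 | Eve Davis | 3
5 | Quinn Johnson | 3
6 | Jack Jones | 3
7 | Peter Garcia | 1
8 | Peter Garcia | 5
9 | Peter Garcia | 3
10 | Jack Smith | 1
11 | Jack Smith | 5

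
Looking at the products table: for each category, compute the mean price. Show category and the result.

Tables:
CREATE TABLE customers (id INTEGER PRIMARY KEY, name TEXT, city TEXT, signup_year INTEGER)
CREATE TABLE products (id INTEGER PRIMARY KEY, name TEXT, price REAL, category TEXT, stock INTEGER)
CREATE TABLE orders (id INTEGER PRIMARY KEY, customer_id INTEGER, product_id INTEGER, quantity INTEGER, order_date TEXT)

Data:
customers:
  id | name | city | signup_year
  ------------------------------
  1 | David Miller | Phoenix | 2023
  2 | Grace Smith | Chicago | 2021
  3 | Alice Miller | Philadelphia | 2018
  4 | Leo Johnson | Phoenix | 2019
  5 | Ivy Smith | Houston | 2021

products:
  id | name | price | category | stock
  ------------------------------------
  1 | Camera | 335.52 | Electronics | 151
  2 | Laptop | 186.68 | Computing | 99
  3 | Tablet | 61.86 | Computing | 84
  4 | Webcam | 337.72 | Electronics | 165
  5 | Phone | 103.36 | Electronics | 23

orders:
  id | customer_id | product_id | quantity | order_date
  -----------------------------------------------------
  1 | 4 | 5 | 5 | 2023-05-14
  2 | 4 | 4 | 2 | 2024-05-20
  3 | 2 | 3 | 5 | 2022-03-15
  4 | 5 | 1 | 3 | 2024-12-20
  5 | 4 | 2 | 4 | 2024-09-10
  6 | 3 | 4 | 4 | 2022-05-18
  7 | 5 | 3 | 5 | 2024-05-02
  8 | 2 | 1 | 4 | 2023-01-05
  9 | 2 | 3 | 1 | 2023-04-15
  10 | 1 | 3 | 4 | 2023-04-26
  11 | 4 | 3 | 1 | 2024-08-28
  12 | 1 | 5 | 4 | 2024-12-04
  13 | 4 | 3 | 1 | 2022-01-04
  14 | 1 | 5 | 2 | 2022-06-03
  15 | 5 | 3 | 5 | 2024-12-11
SELECT category, AVG(price) AS avg_price FROM products GROUP BY category

Execution result:
category | avg_price
Computing | 124.27
Electronics | 258.87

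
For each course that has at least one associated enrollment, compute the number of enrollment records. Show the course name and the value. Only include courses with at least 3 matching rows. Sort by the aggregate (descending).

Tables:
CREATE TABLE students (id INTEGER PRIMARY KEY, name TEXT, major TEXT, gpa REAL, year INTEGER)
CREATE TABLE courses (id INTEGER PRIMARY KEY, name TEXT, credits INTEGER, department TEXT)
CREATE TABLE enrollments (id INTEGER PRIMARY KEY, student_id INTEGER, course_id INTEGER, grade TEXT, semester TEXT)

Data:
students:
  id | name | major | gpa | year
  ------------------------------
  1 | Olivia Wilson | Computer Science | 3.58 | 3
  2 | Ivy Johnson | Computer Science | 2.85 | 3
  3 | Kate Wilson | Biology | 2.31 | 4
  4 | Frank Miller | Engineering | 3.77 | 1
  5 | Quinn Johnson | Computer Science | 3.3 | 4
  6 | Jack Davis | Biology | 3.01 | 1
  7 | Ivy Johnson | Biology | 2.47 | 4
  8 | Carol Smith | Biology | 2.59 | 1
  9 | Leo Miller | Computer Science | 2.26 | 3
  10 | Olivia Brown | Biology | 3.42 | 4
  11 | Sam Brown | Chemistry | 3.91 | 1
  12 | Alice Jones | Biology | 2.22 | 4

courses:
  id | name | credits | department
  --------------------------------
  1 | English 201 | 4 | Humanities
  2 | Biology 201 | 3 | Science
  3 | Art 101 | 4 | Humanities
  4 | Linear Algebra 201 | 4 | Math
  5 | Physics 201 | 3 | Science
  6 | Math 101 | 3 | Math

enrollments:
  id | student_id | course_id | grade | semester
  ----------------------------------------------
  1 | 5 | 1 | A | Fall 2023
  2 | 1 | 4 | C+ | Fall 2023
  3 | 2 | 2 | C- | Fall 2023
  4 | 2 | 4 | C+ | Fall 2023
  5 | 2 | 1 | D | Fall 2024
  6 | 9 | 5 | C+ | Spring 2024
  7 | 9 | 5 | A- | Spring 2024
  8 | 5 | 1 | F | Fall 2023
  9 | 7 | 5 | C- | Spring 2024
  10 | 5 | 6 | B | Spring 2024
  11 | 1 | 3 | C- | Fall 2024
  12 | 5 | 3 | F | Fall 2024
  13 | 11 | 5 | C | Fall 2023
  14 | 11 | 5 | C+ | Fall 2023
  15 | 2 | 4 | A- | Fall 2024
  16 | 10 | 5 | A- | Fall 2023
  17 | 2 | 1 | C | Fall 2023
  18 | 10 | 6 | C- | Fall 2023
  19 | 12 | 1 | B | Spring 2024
SELECT p.name, COUNT(*) AS n FROM enrollments c JOIN courses p ON c.course_id = p.id GROUP BY p.id, p.name HAVING COUNT(*) >= 3 ORDER BY n DESC

Execution result:
name | n
Physics 201 | 6
English 201 | 5
Linear Algebra 201 | 3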